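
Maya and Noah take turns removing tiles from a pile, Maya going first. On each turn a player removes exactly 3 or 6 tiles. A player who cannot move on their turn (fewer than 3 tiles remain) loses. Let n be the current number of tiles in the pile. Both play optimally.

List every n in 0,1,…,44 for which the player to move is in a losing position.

Build the W/L table. Terminal = L. A non-terminal position is W if it has a move to some L; otherwise it is L.
n=0: no move → L
n=1: no move → L
n=2: no move → L
n=3: can move to 0, which is L ⇒ W
n=4: can move to 1, which is L ⇒ W
n=5: can move to 2, which is L ⇒ W
n=6: can move to 0, which is L ⇒ W
n=7: can move to 1, which is L ⇒ W
n=8: can move to 2, which is L ⇒ W
n=9: moves to 6(W), 3(W); every one is W ⇒ L
n=10: moves to 7(W), 4(W); every one is W ⇒ L
n=11: moves to 8(W), 5(W); every one is W ⇒ L
n=12: can move to 9, which is L ⇒ W
n=13: can move to 10, which is L ⇒ W
n=14: can move to 11, which is L ⇒ W
n=15: can move to 9, which is L ⇒ W
n=16: can move to 10, which is L ⇒ W
n=17: can move to 11, which is L ⇒ W
n=18: moves to 15(W), 12(W); every one is W ⇒ L
n=19: moves to 16(W), 13(W); every one is W ⇒ L
n=20: moves to 17(W), 14(W); every one is W ⇒ L
n=21: can move to 18, which is L ⇒ W
n=22: can move to 19, which is L ⇒ W
n=23: can move to 20, which is L ⇒ W
n=24: can move to 18, which is L ⇒ W
n=25: can move to 19, which is L ⇒ W
n=26: can move to 20, which is L ⇒ W
n=27: moves to 24(W), 21(W); every one is W ⇒ L
n=28: moves to 25(W), 22(W); every one is W ⇒ L
n=29: moves to 26(W), 23(W); every one is W ⇒ L
n=30: can move to 27, which is L ⇒ W
n=31: can move to 28, which is L ⇒ W
n=32: can move to 29, which is L ⇒ W
n=33: can move to 27, which is L ⇒ W
n=34: can move to 28, which is L ⇒ W
n=35: can move to 29, which is L ⇒ W
n=36: moves to 33(W), 30(W); every one is W ⇒ L
n=37: moves to 34(W), 31(W); every one is W ⇒ L
n=38: moves to 35(W), 32(W); every one is W ⇒ L
n=39: can move to 36, which is L ⇒ W
n=40: can move to 37, which is L ⇒ W
n=41: can move to 38, which is L ⇒ W
n=42: can move to 36, which is L ⇒ W
n=43: can move to 37, which is L ⇒ W
n=44: can move to 38, which is L ⇒ W
The losing starting values of n are exactly the entries labelled L in this table (15 of them).

0, 1, 2, 9, 10, 11, 18, 19, 20, 27, 28, 29, 36, 37, 38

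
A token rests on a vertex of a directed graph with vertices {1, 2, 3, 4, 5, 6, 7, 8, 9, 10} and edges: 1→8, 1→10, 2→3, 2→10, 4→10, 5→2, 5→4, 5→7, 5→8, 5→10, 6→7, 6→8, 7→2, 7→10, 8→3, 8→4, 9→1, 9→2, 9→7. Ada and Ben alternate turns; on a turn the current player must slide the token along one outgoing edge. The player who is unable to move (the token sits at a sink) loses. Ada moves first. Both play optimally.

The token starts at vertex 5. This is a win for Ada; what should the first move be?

Compute win/loss labels from the base case upward. A position with no move is L. Any other position is W if it can reach an L in one move, else L.
Every edge goes from a vertex to one that appears earlier in the order 3, 10, 2, 4, 8, 7, 1, 9, 5, 6, so processing vertices in that order labels each vertex after all of its successors.
3: no outgoing edge → L
10: no outgoing edge → L
2: can move to 10, which is L ⇒ W
4: can move to 10, which is L ⇒ W
8: can move to 3, which is L ⇒ W
7: can move to 10, which is L ⇒ W
1: can move to 10, which is L ⇒ W
9: moves to 1(W), 7(W), 2(W); every one is W ⇒ L
5: can move to 10, which is L ⇒ W
6: moves to 7(W), 8(W); every one is W ⇒ L
From 5, the L positions reachable in one move are: 10.

Move to 10.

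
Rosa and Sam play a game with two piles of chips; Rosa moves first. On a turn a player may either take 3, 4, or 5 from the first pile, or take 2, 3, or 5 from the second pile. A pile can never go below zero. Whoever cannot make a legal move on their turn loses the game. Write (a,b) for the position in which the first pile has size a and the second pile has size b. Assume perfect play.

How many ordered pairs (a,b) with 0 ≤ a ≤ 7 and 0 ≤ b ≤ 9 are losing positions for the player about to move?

25

Compute win/loss labels from the base case upward. A position with no move is L. Any other position is W if it can reach an L in one move, else L.
Every move lowers a or b (never raises either), so fill the grid row by row in increasing a, and left to right within a row: each cell's successors are then already labelled.
      b=0  b=1  b=2  b=3  b=4  b=5  b=6  b=7  b=8  b=9
a=0:    L    L    W    W    W    W    W    L    L    W
a=1:    L    L    W    W    W    W    W    L    L    W
a=2:    L    L    W    W    W    W    W    L    L    W
a=3:    W    W    L    L    W    W    W    W    W    L
a=4:    W    W    L    L    W    W    W    W    W    L
a=5:    W    W    L    L    W    W    W    W    W    L
a=6:    W    W    W    W    L    L    W    W    W    W
a=7:    W    W    W    W    L    L    W    W    W    W
Cells with no legal move (terminal, hence L): (0,0), (0,1), (1,0), (1,1), (2,0), (2,1).
The remaining L cells, each justified by listing all of its moves:
(0,7): moves to (0,5)(W), (0,4)(W), (0,2)(W); every one is W ⇒ L
(0,8): moves to (0,6)(W), (0,5)(W), (0,3)(W); every one is W ⇒ L
(1,7): moves to (1,5)(W), (1,4)(W), (1,2)(W); every one is W ⇒ L
(1,8): moves to (1,6)(W), (1,5)(W), (1,3)(W); every one is W ⇒ L
(2,7): moves to (2,5)(W), (2,4)(W), (2,2)(W); every one is W ⇒ L
(2,8): moves to (2,6)(W), (2,5)(W), (2,3)(W); every one is W ⇒ L
(3,2): moves to (0,2)(W), (3,0)(W); every one is W ⇒ L
(3,3): moves to (0,3)(W), (3,1)(W), (3,0)(W); every one is W ⇒ L
(3,9): moves to (0,9)(W), (3,7)(W), (3,6)(W), (3,4)(W); every one is W ⇒ L
(4,2): moves to (1,2)(W), (0,2)(W), (4,0)(W); every one is W ⇒ L
(4,3): moves to (1,3)(W), (0,3)(W), (4,1)(W), (4,0)(W); every one is W ⇒ L
(4,9): moves to (1,9)(W), (0,9)(W), (4,7)(W), (4,6)(W), (4,4)(W); every one is W ⇒ L
(5,2): moves to (2,2)(W), (1,2)(W), (0,2)(W), (5,0)(W); every one is W ⇒ L
(5,3): moves to (2,3)(W), (1,3)(W), (0,3)(W), (5,1)(W), (5,0)(W); every one is W ⇒ L
(5,9): moves to (2,9)(W), (1,9)(W), (0,9)(W), (5,7)(W), (5,6)(W), (5,4)(W); every one is W ⇒ L
(6,4): moves to (3,4)(W), (2,4)(W), (1,4)(W), (6,2)(W), (6,1)(W); every one is W ⇒ L
(6,5): moves to (3,5)(W), (2,5)(W), (1,5)(W), (6,3)(W), (6,2)(W), (6,0)(W); every one is W ⇒ L
(7,4): moves to (4,4)(W), (3,4)(W), (2,4)(W), (7,2)(W), (7,1)(W); every one is W ⇒ L
(7,5): moves to (4,5)(W), (3,5)(W), (2,5)(W), (7,3)(W), (7,2)(W), (7,0)(W); every one is W ⇒ L
Every other cell has at least one move into one of the L cells above, so it is W.
L cells per row: a=0: 4, a=1: 4, a=2: 4, a=3: 3, a=4: 3, a=5: 3, a=6: 2, a=7: 2; total 25.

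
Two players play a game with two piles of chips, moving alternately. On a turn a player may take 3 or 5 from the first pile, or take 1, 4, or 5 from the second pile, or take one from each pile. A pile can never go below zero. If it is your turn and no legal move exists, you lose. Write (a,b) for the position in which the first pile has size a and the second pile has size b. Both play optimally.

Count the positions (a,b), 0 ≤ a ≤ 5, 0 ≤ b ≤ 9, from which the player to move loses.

Positions with no move are L. A position that does have a move is losing for the player to move precisely when every available move leads to a winning position for the opponent. Fill in the labels:
Every move lowers a or b (never raises either), so fill the grid row by row in increasing a, and left to right within a row: each cell's successors are then already labelled.
      b=0  b=1  b=2  b=3  b=4  b=5  b=6  b=7  b=8  b=9
a=0:    L    W    L    W    W    W    W    W    L    W
a=1:    L    W    L    W    W    W    W    W    L    W
a=2:    L    W    L    W    W    W    W    W    L    W
a=3:    W    W    W    W    L    W    L    W    W    W
a=4:    W    L    W    L    W    W    W    W    W    L
a=5:    W    L    W    L    W    W    W    W    W    L
Cells with no legal move (terminal, hence L): (0,0), (1,0), (2,0).
The remaining L cells, each justified by listing all of its moves:
(0,2): the only move is to (0,1)(W), a W ⇒ L
(0,8): moves to (0,7)(W), (0,4)(W), (0,3)(W); every one is W ⇒ L
(1,2): moves to (1,1)(W), (0,1)(W); every one is W ⇒ L
(1,8): moves to (1,7)(W), (1,4)(W), (1,3)(W), (0,7)(W); every one is W ⇒ L
(2,2): moves to (2,1)(W), (1,1)(W); every one is W ⇒ L
(2,8): moves to (2,7)(W), (2,4)(W), (2,3)(W), (1,7)(W); every one is W ⇒ L
(3,4): moves to (0,4)(W), (3,3)(W), (3,0)(W), (2,3)(W); every one is W ⇒ L
(3,6): moves to (0,6)(W), (3,5)(W), (3,2)(W), (3,1)(W), (2,5)(W); every one is W ⇒ L
(4,1): moves to (1,1)(W), (4,0)(W), (3,0)(W); every one is W ⇒ L
(4,3): moves to (1,3)(W), (4,2)(W), (3,2)(W); every one is W ⇒ L
(4,9): moves to (1,9)(W), (4,8)(W), (4,5)(W), (4,4)(W), (3,8)(W); every one is W ⇒ L
(5,1): moves to (2,1)(W), (0,1)(W), (5,0)(W), (4,0)(W); every one is W ⇒ L
(5,3): moves to (2,3)(W), (0,3)(W), (5,2)(W), (4,2)(W); every one is W ⇒ L
(5,9): moves to (2,9)(W), (0,9)(W), (5,8)(W), (5,5)(W), (5,4)(W), (4,8)(W); every one is W ⇒ L
Every other cell has at least one move into one of the L cells above, so it is W.
L cells per row: a=0: 3, a=1: 3, a=2: 3, a=3: 2, a=4: 3, a=5: 3; total 17.

17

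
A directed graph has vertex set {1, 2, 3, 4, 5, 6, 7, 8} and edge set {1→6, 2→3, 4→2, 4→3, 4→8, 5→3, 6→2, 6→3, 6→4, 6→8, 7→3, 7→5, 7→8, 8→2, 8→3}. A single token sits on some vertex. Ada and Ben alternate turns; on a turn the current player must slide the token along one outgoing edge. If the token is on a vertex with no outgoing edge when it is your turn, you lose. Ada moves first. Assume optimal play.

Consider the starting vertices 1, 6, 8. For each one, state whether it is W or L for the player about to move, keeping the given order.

Work bottom-up. With no move the player to move loses. Otherwise the position is W if at least one move leads to an L position for the opponent, and L if every move leads to a W.
Every edge goes from a vertex to one that appears earlier in the order 3, 2, 8, 4, 6, 1, 5, 7, so processing vertices in that order labels each vertex after all of its successors.
3: no outgoing edge → L
2: can move to 3, which is L ⇒ W
8: can move to 3, which is L ⇒ W
4: can move to 3, which is L ⇒ W
6: can move to 3, which is L ⇒ W
1: the only move is to 6(W), a W ⇒ L
5: can move to 3, which is L ⇒ W
7: can move to 3, which is L ⇒ W

1: L, 6: W, 8: W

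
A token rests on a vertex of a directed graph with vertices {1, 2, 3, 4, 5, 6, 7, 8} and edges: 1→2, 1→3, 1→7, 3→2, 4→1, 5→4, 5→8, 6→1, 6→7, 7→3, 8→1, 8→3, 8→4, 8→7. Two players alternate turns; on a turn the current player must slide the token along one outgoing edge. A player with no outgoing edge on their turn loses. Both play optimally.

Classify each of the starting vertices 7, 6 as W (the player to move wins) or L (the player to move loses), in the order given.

Use the standard recursion: the mover loses at a terminal position; elsewhere, the mover wins exactly when some move hands the opponent an L position.
Every edge goes from a vertex to one that appears earlier in the order 2, 3, 7, 1, 4, 6, 8, 5, so processing vertices in that order labels each vertex after all of its successors.
2: no outgoing edge → L
3: →2(L), so W
7: →3(W) only, which is W, so L
1: →7(L), so W
4: →1(W) only, which is W, so L
6: →7(L), so W
8: →4(L), so W
5: →4(L), so W

7: L, 6: W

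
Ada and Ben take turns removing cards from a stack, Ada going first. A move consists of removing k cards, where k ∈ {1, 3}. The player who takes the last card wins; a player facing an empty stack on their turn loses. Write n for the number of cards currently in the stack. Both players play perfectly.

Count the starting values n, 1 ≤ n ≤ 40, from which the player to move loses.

Build the W/L table. Terminal = L. A non-terminal position is W if it has a move to some L; otherwise it is L.
n=0: no move → L
n=1: can move to 0, which is L ⇒ W
n=2: the only move is to 1(W), a W ⇒ L
n=3: can move to 2, which is L ⇒ W
n=4: moves to 3(W), 1(W); every one is W ⇒ L
n=5: can move to 4, which is L ⇒ W
n=6: moves to 5(W), 3(W); every one is W ⇒ L
n=7: can move to 6, which is L ⇒ W
n=8: moves to 7(W), 5(W); every one is W ⇒ L
n=9: can move to 8, which is L ⇒ W
n=10: moves to 9(W), 7(W); every one is W ⇒ L
n=11: can move to 10, which is L ⇒ W
n=12: moves to 11(W), 9(W); every one is W ⇒ L
n=13: can move to 12, which is L ⇒ W
n=14: moves to 13(W), 11(W); every one is W ⇒ L
n=15: can move to 14, which is L ⇒ W
n=16: moves to 15(W), 13(W); every one is W ⇒ L
n=17: can move to 16, which is L ⇒ W
n=18: moves to 17(W), 15(W); every one is W ⇒ L
n=19: can move to 18, which is L ⇒ W
n=20: moves to 19(W), 17(W); every one is W ⇒ L
n=21: can move to 20, which is L ⇒ W
n=22: moves to 21(W), 19(W); every one is W ⇒ L
n=23: can move to 22, which is L ⇒ W
n=24: moves to 23(W), 21(W); every one is W ⇒ L
n=25: can move to 24, which is L ⇒ W
n=26: moves to 25(W), 23(W); every one is W ⇒ L
n=27: can move to 26, which is L ⇒ W
n=28: moves to 27(W), 25(W); every one is W ⇒ L
n=29: can move to 28, which is L ⇒ W
n=30: moves to 29(W), 27(W); every one is W ⇒ L
n=31: can move to 30, which is L ⇒ W
n=32: moves to 31(W), 29(W); every one is W ⇒ L
n=33: can move to 32, which is L ⇒ W
n=34: moves to 33(W), 31(W); every one is W ⇒ L
n=35: can move to 34, which is L ⇒ W
n=36: moves to 35(W), 33(W); every one is W ⇒ L
n=37: can move to 36, which is L ⇒ W
n=38: moves to 37(W), 35(W); every one is W ⇒ L
n=39: can move to 38, which is L ⇒ W
n=40: moves to 39(W), 37(W); every one is W ⇒ L
L entries with 1 ≤ n ≤ 40 (n=0 is outside the asked range and is not counted): n = 2, 4, 6, 8, 10, 12, 14, 16, 18, 20, 22, 24, 26, 28, 30, 32, 34, 36, 38, 40; that makes 20.

20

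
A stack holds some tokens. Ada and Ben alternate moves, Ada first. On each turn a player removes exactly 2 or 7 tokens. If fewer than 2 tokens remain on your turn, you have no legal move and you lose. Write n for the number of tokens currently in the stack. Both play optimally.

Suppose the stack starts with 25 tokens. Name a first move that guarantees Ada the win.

Remove 2, leaving 23.

Classify positions by backward induction: terminal positions (no move available) are L. From any other position, the mover wins iff some move reaches an L.
n=0: no move → L
n=1: no move → L
n=2: →0(L), so W
n=3: →1(L), so W
n=4: →2(W) only, which is W, so L
n=5: →3(W) only, which is W, so L
n=6: →4(L), so W
n=7: →5(L), so W
n=8: →1(L), so W
n=9: →7(W), 2(W) — all W, so L
n=10: →8(W), 3(W) — all W, so L
n=11: →9(L), so W
n=12: →10(L), so W
n=13: →11(W), 6(W) — all W, so L
n=14: →12(W), 7(W) — all W, so L
n=15: →13(L), so W
n=16: →14(L), so W
n=17: →10(L), so W
n=18: →16(W), 11(W) — all W, so L
n=19: →17(W), 12(W) — all W, so L
n=20: →18(L), so W
n=21: →19(L), so W
n=22: →20(W), 15(W) — all W, so L
n=23: →21(W), 16(W) — all W, so L
n=24: →22(L), so W
n=25: →23(L), so W
From 25, the L positions reachable in one move are: 23, 18. Any move reaching one of these is winning.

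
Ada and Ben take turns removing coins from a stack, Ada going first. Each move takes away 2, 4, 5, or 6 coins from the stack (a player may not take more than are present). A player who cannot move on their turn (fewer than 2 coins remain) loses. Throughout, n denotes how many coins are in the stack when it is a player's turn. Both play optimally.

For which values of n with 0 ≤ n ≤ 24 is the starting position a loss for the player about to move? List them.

Positions with no move are L. A position that does have a move is losing for the player to move precisely when every available move leads to a winning position for the opponent. Fill in the labels:
n=0: no move → L
n=1: no move → L
n=2: W (go to 0, an L position)
n=3: W (go to 1, an L position)
n=4: W (go to 0, an L position)
n=5: W (go to 1, an L position)
n=6: W (go to 1, an L position)
n=7: W (go to 1, an L position)
n=8: L (options 6(W), 4(W), 3(W), 2(W) are all W)
n=9: L (options 7(W), 5(W), 4(W), 3(W) are all W)
n=10: W (go to 8, an L position)
n=11: W (go to 9, an L position)
n=12: W (go to 8, an L position)
n=13: W (go to 9, an L position)
n=14: W (go to 9, an L position)
n=15: W (go to 9, an L position)
n=16: L (options 14(W), 12(W), 11(W), 10(W) are all W)
n=17: L (options 15(W), 13(W), 12(W), 11(W) are all W)
n=18: W (go to 16, an L position)
n=19: W (go to 17, an L position)
n=20: W (go to 16, an L position)
n=21: W (go to 17, an L position)
n=22: W (go to 17, an L position)
n=23: W (go to 17, an L position)
n=24: L (options 22(W), 20(W), 19(W), 18(W) are all W)
The losing starting values of n are exactly the entries labelled L in this table (7 of them).

0, 1, 8, 9, 16, 17, 24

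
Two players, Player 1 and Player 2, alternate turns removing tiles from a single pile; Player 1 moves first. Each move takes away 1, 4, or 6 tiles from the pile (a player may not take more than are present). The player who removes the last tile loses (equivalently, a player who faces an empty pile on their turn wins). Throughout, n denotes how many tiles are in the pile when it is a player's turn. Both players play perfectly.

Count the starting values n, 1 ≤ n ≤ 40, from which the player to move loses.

Compute win/loss labels from the base case upward. A position with no move is W. Any other position is W if it can reach an L in one move, else L.
n=0: no move; the opponent has just taken the last tile and therefore loses → W
n=1: L (sole option 0(W) is W)
n=2: W (go to 1, an L position)
n=3: L (sole option 2(W) is W)
n=4: W (go to 3, an L position)
n=5: W (go to 1, an L position)
n=6: L (options 5(W), 2(W), 0(W) are all W)
n=7: W (go to 6, an L position)
n=8: L (options 7(W), 4(W), 2(W) are all W)
n=9: W (go to 8, an L position)
n=10: W (go to 6, an L position)
n=11: L (options 10(W), 7(W), 5(W) are all W)
n=12: W (go to 11, an L position)
n=13: L (options 12(W), 9(W), 7(W) are all W)
n=14: W (go to 13, an L position)
n=15: W (go to 11, an L position)
n=16: L (options 15(W), 12(W), 10(W) are all W)
n=17: W (go to 16, an L position)
n=18: L (options 17(W), 14(W), 12(W) are all W)
n=19: W (go to 18, an L position)
n=20: W (go to 16, an L position)
n=21: L (options 20(W), 17(W), 15(W) are all W)
n=22: W (go to 21, an L position)
n=23: L (options 22(W), 19(W), 17(W) are all W)
n=24: W (go to 23, an L position)
n=25: W (go to 21, an L position)
n=26: L (options 25(W), 22(W), 20(W) are all W)
n=27: W (go to 26, an L position)
n=28: L (options 27(W), 24(W), 22(W) are all W)
n=29: W (go to 28, an L position)
n=30: W (go to 26, an L position)
n=31: L (options 30(W), 27(W), 25(W) are all W)
n=32: W (go to 31, an L position)
n=33: L (options 32(W), 29(W), 27(W) are all W)
n=34: W (go to 33, an L position)
n=35: W (go to 31, an L position)
n=36: L (options 35(W), 32(W), 30(W) are all W)
n=37: W (go to 36, an L position)
n=38: L (options 37(W), 34(W), 32(W) are all W)
n=39: W (go to 38, an L position)
n=40: W (go to 36, an L position)
L entries with 1 ≤ n ≤ 40 (the range starts at n=1): n = 1, 3, 6, 8, 11, 13, 16, 18, 21, 23, 26, 28, 31, 33, 36, 38; that makes 16.

16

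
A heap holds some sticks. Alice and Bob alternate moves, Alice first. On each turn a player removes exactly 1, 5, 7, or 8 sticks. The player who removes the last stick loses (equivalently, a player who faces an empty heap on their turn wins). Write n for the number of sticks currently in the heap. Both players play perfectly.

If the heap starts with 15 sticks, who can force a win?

Alice wins.

Positions with no move are W. A position that does have a move is losing for the player to move precisely when every available move leads to a winning position for the opponent. Fill in the labels:
n=0: no move; the opponent has just taken the last stick and therefore loses → W
n=1: only reaches 0(W), which is W → L
n=2: reaches L-position 1 → W
n=3: only reaches 2(W), which is W → L
n=4: reaches L-position 3 → W
n=5: only reaches 4(W), 0(W), all W → L
n=6: reaches L-position 5 → W
n=7: only reaches 6(W), 2(W), 0(W), all W → L
n=8: reaches L-position 7 → W
n=9: reaches L-position 1 → W
n=10: reaches L-position 5 → W
n=11: reaches L-position 3 → W
n=12: reaches L-position 7 → W
n=13: reaches L-position 5 → W
n=14: reaches L-position 7 → W
n=15: reaches L-position 7 → W
From 15 Alice can remove 8, leaving 7, reaching an L position.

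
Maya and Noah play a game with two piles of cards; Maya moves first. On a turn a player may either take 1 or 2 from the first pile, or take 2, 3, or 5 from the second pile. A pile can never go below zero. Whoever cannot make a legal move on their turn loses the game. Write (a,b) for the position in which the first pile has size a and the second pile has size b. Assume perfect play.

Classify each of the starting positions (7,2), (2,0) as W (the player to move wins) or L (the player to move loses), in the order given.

Positions with no move are L. A position that does have a move is losing for the player to move precisely when every available move leads to a winning position for the opponent. Fill in the labels:
No move ever increases a pile, so every position that can arise here has a ≤ 7 and b ≤ 2; it is enough to label the cells with 0 ≤ a ≤ 7 and 0 ≤ b ≤ 2.
Every move lowers a or b (never raises either), so fill the grid row by row in increasing a, and left to right within a row: each cell's successors are then already labelled.
      b=0  b=1  b=2
a=0:    L    L    W
a=1:    W    W    L
a=2:    W    W    W
a=3:    L    L    W
a=4:    W    W    L
a=5:    W    W    W
a=6:    L    L    W
a=7:    W    W    L
Cells with no legal move (terminal, hence L): (0,0), (0,1).
The remaining L cells, each justified by listing all of its moves:
(1,2): moves to (0,2)(W), (1,0)(W); every one is W ⇒ L
(3,0): moves to (2,0)(W), (1,0)(W); every one is W ⇒ L
(3,1): moves to (2,1)(W), (1,1)(W); every one is W ⇒ L
(4,2): moves to (3,2)(W), (2,2)(W), (4,0)(W); every one is W ⇒ L
(6,0): moves to (5,0)(W), (4,0)(W); every one is W ⇒ L
(6,1): moves to (5,1)(W), (4,1)(W); every one is W ⇒ L
(7,2): moves to (6,2)(W), (5,2)(W), (7,0)(W); every one is W ⇒ L
Every other cell has at least one move into one of the L cells above, so it is W.
(7,2): one of the L cells justified above, so L
(2,0): the move to (0,0) reaches an L cell, so W

(7,2): L, (2,0): W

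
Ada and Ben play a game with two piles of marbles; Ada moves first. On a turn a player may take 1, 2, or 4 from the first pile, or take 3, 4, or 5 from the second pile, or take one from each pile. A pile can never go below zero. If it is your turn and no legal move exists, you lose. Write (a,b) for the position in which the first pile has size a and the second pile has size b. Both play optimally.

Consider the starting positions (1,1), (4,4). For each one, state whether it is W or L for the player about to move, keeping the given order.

(1,1): W, (4,4): L

Compute win/loss labels from the base case upward. A position with no move is L. Any other position is W if it can reach an L in one move, else L.
No move ever increases a pile, so every position that can arise here has a ≤ 4 and b ≤ 4; it is enough to label the cells with 0 ≤ a ≤ 4 and 0 ≤ b ≤ 4.
Every move lowers a or b (never raises either), so fill the grid row by row in increasing a, and left to right within a row: each cell's successors are then already labelled.
      b=0  b=1  b=2  b=3  b=4
a=0:    L    L    L    W    W
a=1:    W    W    W    W    L
a=2:    W    W    W    L    W
a=3:    L    L    L    W    W
a=4:    W    W    W    W    L
Cells with no legal move (terminal, hence L): (0,0), (0,1), (0,2).
The remaining L cells, each justified by listing all of its moves:
(1,4): moves to (0,4)(W), (1,1)(W), (1,0)(W), (0,3)(W); every one is W ⇒ L
(2,3): moves to (1,3)(W), (0,3)(W), (2,0)(W), (1,2)(W); every one is W ⇒ L
(3,0): moves to (2,0)(W), (1,0)(W); every one is W ⇒ L
(3,1): moves to (2,1)(W), (1,1)(W), (2,0)(W); every one is W ⇒ L
(3,2): moves to (2,2)(W), (1,2)(W), (2,1)(W); every one is W ⇒ L
(4,4): moves to (3,4)(W), (2,4)(W), (0,4)(W), (4,1)(W), (4,0)(W), (3,3)(W); every one is W ⇒ L
Every other cell has at least one move into one of the L cells above, so it is W.
(1,1): the move to (0,1) reaches an L cell, so W
(4,4): one of the L cells justified above, so L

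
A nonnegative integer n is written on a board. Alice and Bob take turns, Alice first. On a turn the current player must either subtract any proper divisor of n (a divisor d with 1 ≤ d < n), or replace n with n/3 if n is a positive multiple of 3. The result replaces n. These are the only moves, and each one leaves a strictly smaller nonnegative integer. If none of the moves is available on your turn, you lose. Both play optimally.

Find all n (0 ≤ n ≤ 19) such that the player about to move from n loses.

0, 1, 4, 7, 9, 11, 13, 15, 17, 19

Classify positions by backward induction: terminal positions (no move available) are L. From any other position, the mover wins iff some move reaches an L.
n=0: no move → L
n=1: no move → L
n=2: can move to 1, which is L ⇒ W
n=3: can move to 1, which is L ⇒ W
n=4: moves to 2(W), 3(W); every one is W ⇒ L
n=5: can move to 4, which is L ⇒ W
n=6: can move to 4, which is L ⇒ W
n=7: the only move is to 6(W), a W ⇒ L
n=8: can move to 4, which is L ⇒ W
n=9: moves to 3(W), 6(W), 8(W); every one is W ⇒ L
n=10: can move to 9, which is L ⇒ W
n=11: the only move is to 10(W), a W ⇒ L
n=12: can move to 4, which is L ⇒ W
n=13: the only move is to 12(W), a W ⇒ L
n=14: can move to 7, which is L ⇒ W
n=15: moves to 5(W), 10(W), 12(W), 14(W); every one is W ⇒ L
n=16: can move to 15, which is L ⇒ W
n=17: the only move is to 16(W), a W ⇒ L
n=18: can move to 9, which is L ⇒ W
n=19: the only move is to 18(W), a W ⇒ L
Reading off the rows marked L gives the requested list; there are 10 such values of n.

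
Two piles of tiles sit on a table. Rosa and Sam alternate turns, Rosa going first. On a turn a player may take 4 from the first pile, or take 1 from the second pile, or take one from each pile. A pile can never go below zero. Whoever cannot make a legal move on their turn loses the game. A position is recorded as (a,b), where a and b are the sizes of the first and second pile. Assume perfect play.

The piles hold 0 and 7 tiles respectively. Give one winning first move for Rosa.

Build the W/L table. Terminal = L. A non-terminal position is W if it has a move to some L; otherwise it is L.
No move ever increases a pile, so every position that can arise here has a ≤ 0 and b ≤ 7; it is enough to label the cells with 0 ≤ a ≤ 0 and 0 ≤ b ≤ 7.
Every move lowers a or b (never raises either), so fill the grid row by row in increasing a, and left to right within a row: each cell's successors are then already labelled.
      b=0  b=1  b=2  b=3  b=4  b=5  b=6  b=7
a=0:    L    W    L    W    L    W    L    W
Cells with no legal move (terminal, hence L): (0,0).
The remaining L cells, each justified by listing all of its moves:
(0,2): →(0,1)(W) only, which is W, so L
(0,4): →(0,3)(W) only, which is W, so L
(0,6): →(0,5)(W) only, which is W, so L
Every other cell has at least one move into one of the L cells above, so it is W.
From (0,7), the L positions reachable in one move are: (0,6).

Move to (0,6).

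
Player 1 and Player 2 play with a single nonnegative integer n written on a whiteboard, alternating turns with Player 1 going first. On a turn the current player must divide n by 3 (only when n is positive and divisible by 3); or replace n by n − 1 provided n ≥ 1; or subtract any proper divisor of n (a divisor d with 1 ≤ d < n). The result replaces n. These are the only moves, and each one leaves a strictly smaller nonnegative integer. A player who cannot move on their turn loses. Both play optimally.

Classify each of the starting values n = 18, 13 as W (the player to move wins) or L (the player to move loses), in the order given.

Use the standard recursion: the mover loses at a terminal position; elsewhere, the mover wins exactly when some move hands the opponent an L position.
n=0: no move → L
n=1: can move to 0, which is L ⇒ W
n=2: the only move is to 1(W), a W ⇒ L
n=3: can move to 2, which is L ⇒ W
n=4: can move to 2, which is L ⇒ W
n=5: the only move is to 4(W), a W ⇒ L
n=6: can move to 2, which is L ⇒ W
n=7: the only move is to 6(W), a W ⇒ L
n=8: can move to 7, which is L ⇒ W
n=9: moves to 3(W), 6(W), 8(W); every one is W ⇒ L
n=10: can move to 5, which is L ⇒ W
n=11: the only move is to 10(W), a W ⇒ L
n=12: can move to 9, which is L ⇒ W
n=13: the only move is to 12(W), a W ⇒ L
n=14: can move to 7, which is L ⇒ W
n=15: can move to 5, which is L ⇒ W
n=16: moves to 8(W), 12(W), 14(W), 15(W); every one is W ⇒ L
n=17: can move to 16, which is L ⇒ W
n=18: can move to 9, which is L ⇒ W

18: W, 13: L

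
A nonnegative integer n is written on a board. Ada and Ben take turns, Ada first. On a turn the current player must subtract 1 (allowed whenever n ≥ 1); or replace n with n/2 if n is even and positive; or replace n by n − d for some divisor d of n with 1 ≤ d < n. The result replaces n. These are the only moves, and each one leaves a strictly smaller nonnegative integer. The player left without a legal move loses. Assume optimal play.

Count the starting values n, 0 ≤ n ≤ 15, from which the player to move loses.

Compute win/loss labels from the base case upward. A position with no move is L. Any other position is W if it can reach an L in one move, else L.
n=0: no move → L
n=1: W (go to 0, an L position)
n=2: L (sole option 1(W) is W)
n=3: W (go to 2, an L position)
n=4: W (go to 2, an L position)
n=5: L (sole option 4(W) is W)
n=6: W (go to 5, an L position)
n=7: L (sole option 6(W) is W)
n=8: W (go to 7, an L position)
n=9: L (options 6(W), 8(W) are all W)
n=10: W (go to 5, an L position)
n=11: L (sole option 10(W) is W)
n=12: W (go to 9, an L position)
n=13: L (sole option 12(W) is W)
n=14: W (go to 7, an L position)
n=15: L (options 10(W), 12(W), 14(W) are all W)
L entries with 0 ≤ n ≤ 15: n = 0, 2, 5, 7, 9, 11, 13, 15; that makes 8.

8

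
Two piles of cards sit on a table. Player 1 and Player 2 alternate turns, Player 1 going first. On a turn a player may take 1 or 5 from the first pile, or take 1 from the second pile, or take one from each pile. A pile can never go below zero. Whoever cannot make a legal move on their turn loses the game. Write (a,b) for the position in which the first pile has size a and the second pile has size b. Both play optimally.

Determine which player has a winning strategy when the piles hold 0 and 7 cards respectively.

Classify positions by backward induction: terminal positions (no move available) are L. From any other position, the mover wins iff some move reaches an L.
No move ever increases a pile, so every position that can arise here has a ≤ 0 and b ≤ 7; it is enough to label the cells with 0 ≤ a ≤ 0 and 0 ≤ b ≤ 7.
Every move lowers a or b (never raises either), so fill the grid row by row in increasing a, and left to right within a row: each cell's successors are then already labelled.
      b=0  b=1  b=2  b=3  b=4  b=5  b=6  b=7
a=0:    L    W    L    W    L    W    L    W
Cells with no legal move (terminal, hence L): (0,0).
The remaining L cells, each justified by listing all of its moves:
(0,2): L (sole option (0,1)(W) is W)
(0,4): L (sole option (0,3)(W) is W)
(0,6): L (sole option (0,5)(W) is W)
Every other cell has at least one move into one of the L cells above, so it is W.
The starting position (0,7) is W: Player 1 should move to (0,6), handing over an L position.

Player 1 wins.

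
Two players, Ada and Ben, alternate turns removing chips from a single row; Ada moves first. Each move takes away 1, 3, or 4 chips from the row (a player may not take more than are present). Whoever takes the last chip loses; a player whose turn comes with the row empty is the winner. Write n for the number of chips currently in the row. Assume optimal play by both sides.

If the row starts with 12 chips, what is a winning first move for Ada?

Remove 4, leaving 8.

Use the standard recursion: the mover wins at a terminal position; elsewhere, the mover wins exactly when some move hands the opponent an L position.
n=0: no move; the opponent has just taken the last chip and therefore loses → W
n=1: →0(W) only, which is W, so L
n=2: →1(L), so W
n=3: →2(W), 0(W) — all W, so L
n=4: →3(L), so W
n=5: →1(L), so W
n=6: →3(L), so W
n=7: →3(L), so W
n=8: →7(W), 5(W), 4(W) — all W, so L
n=9: →8(L), so W
n=10: →9(W), 7(W), 6(W) — all W, so L
n=11: →10(L), so W
n=12: →8(L), so W
From 12, the L positions reachable in one move are: 8.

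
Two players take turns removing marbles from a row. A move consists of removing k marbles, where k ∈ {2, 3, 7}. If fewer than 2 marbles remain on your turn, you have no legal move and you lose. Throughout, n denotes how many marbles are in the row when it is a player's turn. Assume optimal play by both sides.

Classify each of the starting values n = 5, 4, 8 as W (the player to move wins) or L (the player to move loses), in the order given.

Classify positions by backward induction: terminal positions (no move available) are L. From any other position, the mover wins iff some move reaches an L.
n=0: no move → L
n=1: no move → L
n=2: reaches L-position 0 → W
n=3: reaches L-position 1 → W
n=4: reaches L-position 1 → W
n=5: only reaches 3(W), 2(W), all W → L
n=6: only reaches 4(W), 3(W), all W → L
n=7: reaches L-position 5 → W
n=8: reaches L-position 6 → W

5: L, 4: W, 8: W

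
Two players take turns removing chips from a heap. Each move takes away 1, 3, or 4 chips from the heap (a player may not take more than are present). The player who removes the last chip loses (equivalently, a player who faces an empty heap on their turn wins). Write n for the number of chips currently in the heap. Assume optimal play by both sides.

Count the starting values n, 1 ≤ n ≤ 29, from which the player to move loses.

Compute win/loss labels from the base case upward. A position with no move is W. Any other position is W if it can reach an L in one move, else L.
n=0: no move; the opponent has just taken the last chip and therefore loses → W
n=1: →0(W) only, which is W, so L
n=2: →1(L), so W
n=3: →2(W), 0(W) — all W, so L
n=4: →3(L), so W
n=5: →1(L), so W
n=6: →3(L), so W
n=7: →3(L), so W
n=8: →7(W), 5(W), 4(W) — all W, so L
n=9: →8(L), so W
n=10: →9(W), 7(W), 6(W) — all W, so L
n=11: →10(L), so W
n=12: →8(L), so W
n=13: →10(L), so W
n=14: →10(L), so W
n=15: →14(W), 12(W), 11(W) — all W, so L
n=16: →15(L), so W
n=17: →16(W), 14(W), 13(W) — all W, so L
n=18: →17(L), so W
n=19: →15(L), so W
n=20: →17(L), so W
n=21: →17(L), so W
n=22: →21(W), 19(W), 18(W) — all W, so L
n=23: →22(L), so W
n=24: →23(W), 21(W), 20(W) — all W, so L
n=25: →24(L), so W
n=26: →22(L), so W
n=27: →24(L), so W
n=28: →24(L), so W
n=29: →28(W), 26(W), 25(W) — all W, so L
L entries with 1 ≤ n ≤ 29 (the range starts at n=1): n = 1, 3, 8, 10, 15, 17, 22, 24, 29; that makes 9.

9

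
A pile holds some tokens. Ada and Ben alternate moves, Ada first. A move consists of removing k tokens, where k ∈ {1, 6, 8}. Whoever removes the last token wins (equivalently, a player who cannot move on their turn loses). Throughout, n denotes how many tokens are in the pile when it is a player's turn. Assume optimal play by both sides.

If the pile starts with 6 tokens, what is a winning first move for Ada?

Remove 6, leaving 0.

Use the standard recursion: the mover loses at a terminal position; elsewhere, the mover wins exactly when some move hands the opponent an L position.
n=0: no move → L
n=1: W (go to 0, an L position)
n=2: L (sole option 1(W) is W)
n=3: W (go to 2, an L position)
n=4: L (sole option 3(W) is W)
n=5: W (go to 4, an L position)
n=6: W (go to 0, an L position)
From 6, the L positions reachable in one move are: 0.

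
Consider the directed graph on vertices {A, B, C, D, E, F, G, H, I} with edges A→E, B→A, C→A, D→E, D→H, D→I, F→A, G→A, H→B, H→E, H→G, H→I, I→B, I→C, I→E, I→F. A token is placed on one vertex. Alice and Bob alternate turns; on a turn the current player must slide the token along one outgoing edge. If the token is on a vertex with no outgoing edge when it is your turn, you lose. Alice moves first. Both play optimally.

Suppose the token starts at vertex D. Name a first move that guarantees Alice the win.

Move to E.

Classify positions by backward induction: terminal positions (no move available) are L. From any other position, the mover wins iff some move reaches an L.
Every edge goes from a vertex to one that appears earlier in the order E, A, F, B, C, I, G, H, D, so processing vertices in that order labels each vertex after all of its successors.
E: no outgoing edge → L
A: →E(L), so W
F: →A(W) only, which is W, so L
B: →A(W) only, which is W, so L
C: →A(W) only, which is W, so L
I: →C(L), so W
G: →A(W) only, which is W, so L
H: →G(L), so W
D: →E(L), so W
From D, the L positions reachable in one move are: E.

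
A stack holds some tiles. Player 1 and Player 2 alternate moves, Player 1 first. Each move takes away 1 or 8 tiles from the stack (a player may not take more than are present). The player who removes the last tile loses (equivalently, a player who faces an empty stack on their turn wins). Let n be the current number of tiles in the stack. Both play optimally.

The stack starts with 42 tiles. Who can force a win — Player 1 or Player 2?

Compute win/loss labels from the base case upward. A position with no move is W. Any other position is W if it can reach an L in one move, else L.
n=0: no move; the opponent has just taken the last tile and therefore loses → W
n=1: →0(W) only, which is W, so L
n=2: →1(L), so W
n=3: →2(W) only, which is W, so L
n=4: →3(L), so W
n=5: →4(W) only, which is W, so L
n=6: →5(L), so W
n=7: →6(W) only, which is W, so L
n=8: →7(L), so W
n=9: →1(L), so W
n=10: →9(W), 2(W) — all W, so L
n=11: →10(L), so W
n=12: →11(W), 4(W) — all W, so L
n=13: →12(L), so W
n=14: →13(W), 6(W) — all W, so L
n=15: →14(L), so W
n=16: →15(W), 8(W) — all W, so L
n=17: →16(L), so W
n=18: →10(L), so W
n=19: →18(W), 11(W) — all W, so L
n=20: →19(L), so W
n=21: →20(W), 13(W) — all W, so L
n=22: →21(L), so W
n=23: →22(W), 15(W) — all W, so L
n=24: →23(L), so W
n=25: →24(W), 17(W) — all W, so L
n=26: →25(L), so W
n=27: →19(L), so W
n=28: →27(W), 20(W) — all W, so L
n=29: →28(L), so W
n=30: →29(W), 22(W) — all W, so L
n=31: →30(L), so W
n=32: →31(W), 24(W) — all W, so L
n=33: →32(L), so W
n=34: →33(W), 26(W) — all W, so L
n=35: →34(L), so W
n=36: →28(L), so W
n=37: →36(W), 29(W) — all W, so L
n=38: →37(L), so W
n=39: →38(W), 31(W) — all W, so L
n=40: →39(L), so W
n=41: →40(W), 33(W) — all W, so L
n=42: →41(L), so W
The starting position 42 is W: Player 1 should remove 1, leaving 41, handing over an L position.

Player 1 wins.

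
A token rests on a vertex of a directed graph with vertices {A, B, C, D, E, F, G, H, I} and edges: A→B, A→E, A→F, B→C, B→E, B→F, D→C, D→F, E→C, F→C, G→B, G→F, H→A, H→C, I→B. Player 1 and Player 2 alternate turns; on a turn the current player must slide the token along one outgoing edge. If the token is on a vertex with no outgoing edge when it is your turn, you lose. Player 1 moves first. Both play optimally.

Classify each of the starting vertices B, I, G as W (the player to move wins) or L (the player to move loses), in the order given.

Compute win/loss labels from the base case upward. A position with no move is L. Any other position is W if it can reach an L in one move, else L.
Every edge goes from a vertex to one that appears earlier in the order C, E, F, B, A, I, H, D, G, so processing vertices in that order labels each vertex after all of its successors.
C: no outgoing edge → L
E: →C(L), so W
F: →C(L), so W
B: →C(L), so W
A: →B(W), F(W), E(W) — all W, so L
I: →B(W) only, which is W, so L
H: →A(L), so W
D: →C(L), so W
G: →B(W), F(W) — all W, so L

B: W, I: L, G: L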